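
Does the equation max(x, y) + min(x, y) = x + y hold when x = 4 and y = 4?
Substituting x = 4, y = 4:

LHS = max(4, 4) + min(4, 4) = 8
RHS = 4 + 4 = 8

LHS = RHS, so the equation holds at this point.

Answer: Holds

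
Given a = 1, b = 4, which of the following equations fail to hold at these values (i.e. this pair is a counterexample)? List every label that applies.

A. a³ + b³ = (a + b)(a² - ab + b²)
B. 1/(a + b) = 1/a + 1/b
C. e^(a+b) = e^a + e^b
B, C

Evaluating each claim at the given values:
A. LHS = 65, RHS = 65 → holds here (LHS = RHS)
B. LHS = 1/5, RHS = 5/4 → fails here (LHS ≠ RHS)
C. LHS = e^5 ≈ 148.4, RHS = e + e^4 ≈ 57.32 → fails here (LHS ≠ RHS)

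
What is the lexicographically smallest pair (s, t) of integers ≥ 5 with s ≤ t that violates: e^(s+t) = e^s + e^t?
(s, t) = (5, 5)

Substituting (5, 5) into the claim:
LHS = e^(5+5) = e^10 ≈ 22026.5
RHS = e^5 + e^5 = 2·e^5 ≈ 296.8

Since LHS ≠ RHS, this pair disproves the claim, and no lexicographically smaller pair (s ≤ t, integers ≥ 5) does.

For instance (6, 11) is also a counterexample (LHS = e^17 ≈ 24154952.8, RHS = e^6 + e^11 ≈ 60277.6), but it's lexicographically larger.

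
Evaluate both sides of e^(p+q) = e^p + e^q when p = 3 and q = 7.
LHS = e^(3+7) = e^10 ≈ 22026.5
RHS = e^3 + e^7 ≈ 1117

LHS ≠ RHS (they differ by about 20909.7), so the equation does not hold here.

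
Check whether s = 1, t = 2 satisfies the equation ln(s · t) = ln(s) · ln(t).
Fails

Substituting s = 1, t = 2:

LHS = ln(1 · 2) = ln(2) ≈ 0.6931
RHS = ln(1) · ln(2) = 0

LHS ≠ RHS, so the equation does not hold at this point.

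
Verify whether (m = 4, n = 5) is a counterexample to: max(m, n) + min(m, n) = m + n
No

Substituting m = 4, n = 5:
LHS = max(4, 5) + min(4, 5) = 9
RHS = 4 + 5 = 9

The sides agree, so this pair does not disprove the claim.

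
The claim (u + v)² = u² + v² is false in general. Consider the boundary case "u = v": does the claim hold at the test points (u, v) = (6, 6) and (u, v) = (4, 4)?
No, fails at both test points

At (6, 6): LHS = 144 ≠ RHS = 72
At (4, 4): LHS = 64 ≠ RHS = 32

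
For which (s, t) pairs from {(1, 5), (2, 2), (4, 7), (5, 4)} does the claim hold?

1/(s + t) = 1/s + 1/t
Testing each pair:
(1, 5): LHS = 1/6, RHS = 6/5 → fails
(2, 2): LHS = 1/4, RHS = 1 → fails
(4, 7): LHS = 1/11, RHS = 11/28 → fails
(5, 4): LHS = 1/9, RHS = 9/20 → fails

No pair satisfies the claim.

Answer: None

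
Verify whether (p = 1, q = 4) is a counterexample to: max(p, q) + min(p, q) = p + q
No

Substituting p = 1, q = 4:
LHS = max(1, 4) + min(1, 4) = 5
RHS = 1 + 4 = 5

The sides agree, so this pair does not disprove the claim.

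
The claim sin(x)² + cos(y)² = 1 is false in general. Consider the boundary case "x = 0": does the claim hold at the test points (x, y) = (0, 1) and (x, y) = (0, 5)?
At (0, 1): LHS = cos(1)² ≈ 0.2919 ≠ RHS = 1
At (0, 5): LHS = cos(5)² ≈ 0.08046 ≠ RHS = 1

Answer: No, fails at both test points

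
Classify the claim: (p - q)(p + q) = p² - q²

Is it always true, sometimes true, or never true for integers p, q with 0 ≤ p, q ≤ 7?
Always true

The identity holds for every pair in the range. For instance at (p, q) = (5, 1): both sides equal 24.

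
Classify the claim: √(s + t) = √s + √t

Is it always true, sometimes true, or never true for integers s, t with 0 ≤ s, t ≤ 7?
It holds at (s, t) = (4, 0) (both sides equal 2), but fails at (s, t) = (3, 2) (LHS = √(5) ≈ 2.236, RHS = √(2) + √(3) ≈ 3.146).

Answer: Sometimes true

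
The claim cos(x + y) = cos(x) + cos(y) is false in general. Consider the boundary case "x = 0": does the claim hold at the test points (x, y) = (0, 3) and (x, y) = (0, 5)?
No, fails at both test points

At (0, 3): LHS = cos(3) ≈ -0.99 ≠ RHS = cos(3) + 1 ≈ 0.01001
At (0, 5): LHS = cos(5) ≈ 0.2837 ≠ RHS = cos(5) + 1 ≈ 1.284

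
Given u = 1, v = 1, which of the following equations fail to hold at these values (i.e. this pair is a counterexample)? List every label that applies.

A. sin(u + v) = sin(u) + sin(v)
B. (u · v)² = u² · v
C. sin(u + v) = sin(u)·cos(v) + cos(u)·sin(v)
A

Evaluating each claim at the given values:
A. LHS = sin(2) ≈ 0.9093, RHS = 2·sin(1) ≈ 1.683 → fails here (LHS ≠ RHS)
B. LHS = 1, RHS = 1 → holds here (LHS = RHS)
C. LHS = sin(2) ≈ 0.9093, RHS = 2·sin(1)·cos(1) ≈ 0.9093 → holds here (LHS = RHS)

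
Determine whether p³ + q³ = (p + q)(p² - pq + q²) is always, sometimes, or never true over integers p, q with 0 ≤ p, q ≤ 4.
The identity holds for every pair in the range. For instance at (p, q) = (4, 4): both sides equal 128.

Answer: Always true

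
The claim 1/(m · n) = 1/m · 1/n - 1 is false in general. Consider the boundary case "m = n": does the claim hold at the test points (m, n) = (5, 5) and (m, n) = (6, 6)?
No, fails at both test points

At (5, 5): LHS = 1/25 ≠ RHS = -24/25
At (6, 6): LHS = 1/36 ≠ RHS = -35/36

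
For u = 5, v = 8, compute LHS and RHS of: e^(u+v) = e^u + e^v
LHS = e^(5+8) = e^13 ≈ 442413.4
RHS = e^5 + e^8 ≈ 3129

LHS ≠ RHS (they differ by about 439284.0), so the equation does not hold here.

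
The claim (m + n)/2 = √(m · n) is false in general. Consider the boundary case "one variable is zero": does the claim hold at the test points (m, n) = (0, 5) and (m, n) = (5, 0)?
No, fails at both test points

At (0, 5): LHS = 5/2 ≠ RHS = 0
At (5, 0): LHS = 5/2 ≠ RHS = 0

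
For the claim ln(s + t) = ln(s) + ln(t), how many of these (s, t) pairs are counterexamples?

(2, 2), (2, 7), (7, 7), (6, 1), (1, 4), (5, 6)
5

Testing each pair:
(2, 2): LHS = ln(4) ≈ 1.386, RHS = 2·ln(2) ≈ 1.386 → satisfies claim
(2, 7): LHS = ln(9) ≈ 2.197, RHS = ln(2) + ln(7) ≈ 2.639 → counterexample
(7, 7): LHS = ln(14) ≈ 2.639, RHS = 2·ln(7) ≈ 3.892 → counterexample
(6, 1): LHS = ln(7) ≈ 1.946, RHS = ln(6) ≈ 1.792 → counterexample
(1, 4): LHS = ln(5) ≈ 1.609, RHS = ln(4) ≈ 1.386 → counterexample
(5, 6): LHS = ln(11) ≈ 2.398, RHS = ln(5) + ln(6) ≈ 3.401 → counterexample

That makes 5 counterexamples.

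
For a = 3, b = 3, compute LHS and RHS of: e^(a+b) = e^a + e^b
LHS = e^(3+3) = e^6 ≈ 403.4
RHS = e^3 + e^3 = 2·e^3 ≈ 40.17

LHS ≠ RHS (they differ by about 363.3), so the equation does not hold here.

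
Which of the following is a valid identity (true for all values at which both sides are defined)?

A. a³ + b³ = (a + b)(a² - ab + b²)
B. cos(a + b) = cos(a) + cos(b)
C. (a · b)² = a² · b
A

A: holds — e.g. at (2, 2), both sides equal 16.
B: fails at (1, 5) — LHS = cos(6) ≈ 0.9602, RHS = cos(5) + cos(1) ≈ 0.824.
C: fails at (6, 7) — LHS = 1764, RHS = 252.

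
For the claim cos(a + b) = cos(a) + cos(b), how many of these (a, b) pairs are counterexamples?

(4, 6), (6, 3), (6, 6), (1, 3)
4

Testing each pair:
(4, 6): LHS = cos(10) ≈ -0.8391, RHS = cos(4) + cos(6) ≈ 0.3065 → counterexample
(6, 3): LHS = cos(9) ≈ -0.9111, RHS = cos(3) + cos(6) ≈ -0.02982 → counterexample
(6, 6): LHS = cos(12) ≈ 0.8439, RHS = 2·cos(6) ≈ 1.92 → counterexample
(1, 3): LHS = cos(4) ≈ -0.6536, RHS = cos(3) + cos(1) ≈ -0.4497 → counterexample

That makes 4 counterexamples.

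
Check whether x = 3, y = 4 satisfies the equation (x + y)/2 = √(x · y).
Substituting x = 3, y = 4:

LHS = (3 + 4)/2 = 7/2
RHS = √(3 · 4) = 2·√(3) ≈ 3.464

LHS ≠ RHS, so the equation does not hold at this point.

Answer: Fails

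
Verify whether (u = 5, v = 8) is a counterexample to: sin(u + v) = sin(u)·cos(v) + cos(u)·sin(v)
Substituting u = 5, v = 8:
LHS = sin(5 + 8) = sin(13) ≈ 0.4202
RHS = sin(5)·cos(8) + cos(5)·sin(8) = sin(5)·cos(8) + sin(8)·cos(5) ≈ 0.4202

The sides agree, so this pair does not disprove the claim.

Answer: No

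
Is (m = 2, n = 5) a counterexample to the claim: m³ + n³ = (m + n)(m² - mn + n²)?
Substituting m = 2, n = 5:
LHS = 2³ + 5³ = 133
RHS = (2 + 5)(2² - 2·5 + 5²) = 133

The sides agree, so this pair does not disprove the claim.

Answer: No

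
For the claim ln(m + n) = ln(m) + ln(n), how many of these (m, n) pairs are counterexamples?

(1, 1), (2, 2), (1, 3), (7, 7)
3

Testing each pair:
(1, 1): LHS = ln(2) ≈ 0.6931, RHS = 0 → counterexample
(2, 2): LHS = ln(4) ≈ 1.386, RHS = 2·ln(2) ≈ 1.386 → satisfies claim
(1, 3): LHS = ln(4) ≈ 1.386, RHS = ln(3) ≈ 1.099 → counterexample
(7, 7): LHS = ln(14) ≈ 2.639, RHS = 2·ln(7) ≈ 3.892 → counterexample

That makes 3 counterexamples.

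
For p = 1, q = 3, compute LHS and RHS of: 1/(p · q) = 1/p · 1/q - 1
LHS = 1/(1 · 3) = 1/3
RHS = 1/1 · 1/3 - 1 = -2/3

LHS ≠ RHS, so the equation does not hold here.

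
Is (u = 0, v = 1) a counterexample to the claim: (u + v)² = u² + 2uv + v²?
No

Substituting u = 0, v = 1:
LHS = (0 + 1)² = 1
RHS = 0² + 2·0·1 + 1² = 1

The sides agree, so this pair does not disprove the claim.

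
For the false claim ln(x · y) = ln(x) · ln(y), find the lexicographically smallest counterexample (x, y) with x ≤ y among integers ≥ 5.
(x, y) = (5, 5)

Substituting (5, 5) into the claim:
LHS = ln(5 · 5) = ln(25) ≈ 3.219
RHS = ln(5) · ln(5) = ln(5)² ≈ 2.59

Since LHS ≠ RHS, this pair disproves the claim, and no lexicographically smaller pair (x ≤ y, integers ≥ 5) does.

For instance (8, 9) is also a counterexample (LHS = ln(72) ≈ 4.277, RHS = ln(8)·ln(9) ≈ 4.569), but it's lexicographically larger.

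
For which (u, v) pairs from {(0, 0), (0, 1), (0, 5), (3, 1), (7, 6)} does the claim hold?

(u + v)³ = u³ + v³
(0, 0), (0, 1), (0, 5)

Testing each pair:
(0, 0): LHS = 0, RHS = 0 → holds
(0, 1): LHS = 1, RHS = 1 → holds
(0, 5): LHS = 125, RHS = 125 → holds
(3, 1): LHS = 64, RHS = 28 → fails
(7, 6): LHS = 2197, RHS = 559 → fails

3 of 5 pairs satisfy the claim.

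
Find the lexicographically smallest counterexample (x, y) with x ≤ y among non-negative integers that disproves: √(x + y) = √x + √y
At (0, 0): both sides equal 0, so it holds there.
At (0, 7): both sides equal √(7) ≈ 2.646, so it holds there.

Substituting (1, 1) into the claim:
LHS = √(1 + 1) = √(2) ≈ 1.414
RHS = √1 + √1 = 2

Since LHS ≠ RHS, this pair disproves the claim, and no lexicographically smaller pair (x ≤ y, non-negative integers) does.

For instance (4, 7) is also a counterexample (LHS = √(11) ≈ 3.317, RHS = 2 + √(7) ≈ 4.646), but it's lexicographically larger.

Answer: (x, y) = (1, 1)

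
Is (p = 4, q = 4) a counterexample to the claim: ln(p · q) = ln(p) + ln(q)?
No

Substituting p = 4, q = 4:
LHS = ln(4 · 4) = ln(16) ≈ 2.773
RHS = ln(4) + ln(4) = 2·ln(4) ≈ 2.773

The sides agree, so this pair does not disprove the claim.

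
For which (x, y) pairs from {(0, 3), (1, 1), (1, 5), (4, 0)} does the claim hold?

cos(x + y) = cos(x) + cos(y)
Testing each pair:
(0, 3): LHS = cos(3) ≈ -0.99, RHS = cos(3) + 1 ≈ 0.01001 → fails
(1, 1): LHS = cos(2) ≈ -0.4161, RHS = 2·cos(1) ≈ 1.081 → fails
(1, 5): LHS = cos(6) ≈ 0.9602, RHS = cos(5) + cos(1) ≈ 0.824 → fails
(4, 0): LHS = cos(4) ≈ -0.6536, RHS = cos(4) + 1 ≈ 0.3464 → fails

No pair satisfies the claim.

Answer: None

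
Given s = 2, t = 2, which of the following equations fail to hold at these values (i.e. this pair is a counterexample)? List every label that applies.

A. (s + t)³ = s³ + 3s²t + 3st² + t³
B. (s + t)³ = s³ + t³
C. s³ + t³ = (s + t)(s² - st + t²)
B

Evaluating each claim at the given values:
A. LHS = 64, RHS = 64 → holds here (LHS = RHS)
B. LHS = 64, RHS = 16 → fails here (LHS ≠ RHS)
C. LHS = 16, RHS = 16 → holds here (LHS = RHS)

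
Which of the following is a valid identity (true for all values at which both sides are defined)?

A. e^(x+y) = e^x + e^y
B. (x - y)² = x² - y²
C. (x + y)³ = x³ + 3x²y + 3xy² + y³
A: fails at (2, 3) — LHS = e^5 ≈ 148.4, RHS = e^2 + e^3 ≈ 27.47.
B: fails at (0, 1) — LHS = 1, RHS = -1.
C: holds — e.g. at (3, 3), both sides equal 216.

Answer: C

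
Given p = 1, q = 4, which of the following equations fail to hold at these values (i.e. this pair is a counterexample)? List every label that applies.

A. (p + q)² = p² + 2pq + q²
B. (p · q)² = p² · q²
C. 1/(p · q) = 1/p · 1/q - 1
C

Evaluating each claim at the given values:
A. LHS = 25, RHS = 25 → holds here (LHS = RHS)
B. LHS = 16, RHS = 16 → holds here (LHS = RHS)
C. LHS = 1/4, RHS = -3/4 → fails here (LHS ≠ RHS)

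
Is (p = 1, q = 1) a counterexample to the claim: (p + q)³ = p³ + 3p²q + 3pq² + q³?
Substituting p = 1, q = 1:
LHS = (1 + 1)³ = 8
RHS = 1³ + 3·1²·1 + 3·1·1² + 1³ = 8

The sides agree, so this pair does not disprove the claim.

Answer: No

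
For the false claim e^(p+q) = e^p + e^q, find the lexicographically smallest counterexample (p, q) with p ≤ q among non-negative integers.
Substituting (0, 0) into the claim:
LHS = e^(0+0) = 1
RHS = e^0 + e^0 = 2

Since LHS ≠ RHS, this pair disproves the claim, and no lexicographically smaller pair (p ≤ q, non-negative integers) does.

For instance (0, 6) is also a counterexample (LHS = e^6 ≈ 403.4, RHS = 1 + e^6 ≈ 404.4), but it's lexicographically larger.

Answer: (p, q) = (0, 0)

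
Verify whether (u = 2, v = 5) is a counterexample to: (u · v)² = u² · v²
Substituting u = 2, v = 5:
LHS = (2 · 5)² = 100
RHS = 2² · 5² = 100

The sides agree, so this pair does not disprove the claim.

Answer: No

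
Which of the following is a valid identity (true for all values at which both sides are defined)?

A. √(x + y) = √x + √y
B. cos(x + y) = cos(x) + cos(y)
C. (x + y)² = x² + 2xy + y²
C

A: fails at (1, 5) — LHS = √(6) ≈ 2.449, RHS = 1 + √(5) ≈ 3.236.
B: fails at (2, 5) — LHS = cos(7) ≈ 0.7539, RHS = cos(2) + cos(5) ≈ -0.1325.
C: holds — e.g. at (2, 7), both sides equal 81.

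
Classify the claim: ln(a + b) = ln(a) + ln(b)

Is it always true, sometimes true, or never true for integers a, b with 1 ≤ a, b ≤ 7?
It holds at (a, b) = (2, 2) (both sides equal ln(4) ≈ 1.386), but fails at (a, b) = (6, 3) (LHS = ln(9) ≈ 2.197, RHS = ln(3) + ln(6) ≈ 2.89).

Answer: Sometimes true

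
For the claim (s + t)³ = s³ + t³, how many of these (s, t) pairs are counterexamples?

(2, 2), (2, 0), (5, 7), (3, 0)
2

Testing each pair:
(2, 2): LHS = 64, RHS = 16 → counterexample
(2, 0): LHS = 8, RHS = 8 → satisfies claim
(5, 7): LHS = 1728, RHS = 468 → counterexample
(3, 0): LHS = 27, RHS = 27 → satisfies claim

That makes 2 counterexamples.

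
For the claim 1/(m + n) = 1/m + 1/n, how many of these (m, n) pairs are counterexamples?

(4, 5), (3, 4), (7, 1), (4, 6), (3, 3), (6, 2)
6

Testing each pair:
(4, 5): LHS = 1/9, RHS = 9/20 → counterexample
(3, 4): LHS = 1/7, RHS = 7/12 → counterexample
(7, 1): LHS = 1/8, RHS = 8/7 → counterexample
(4, 6): LHS = 1/10, RHS = 5/12 → counterexample
(3, 3): LHS = 1/6, RHS = 2/3 → counterexample
(6, 2): LHS = 1/8, RHS = 2/3 → counterexample

That makes 6 counterexamples.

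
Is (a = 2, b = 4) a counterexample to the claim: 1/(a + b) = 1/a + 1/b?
Yes

Substituting a = 2, b = 4:
LHS = 1/(2 + 4) = 1/6
RHS = 1/2 + 1/4 = 3/4

Since LHS ≠ RHS, this pair disproves the claim.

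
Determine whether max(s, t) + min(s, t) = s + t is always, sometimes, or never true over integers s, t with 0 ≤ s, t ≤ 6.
The identity holds for every pair in the range. For instance at (s, t) = (5, 3): both sides equal 8.

Answer: Always true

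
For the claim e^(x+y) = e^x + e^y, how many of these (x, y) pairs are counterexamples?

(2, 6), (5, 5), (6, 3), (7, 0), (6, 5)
5

Testing each pair:
(2, 6): LHS = e^8 ≈ 2981, RHS = e^2 + e^6 ≈ 410.8 → counterexample
(5, 5): LHS = e^10 ≈ 22026.5, RHS = 2·e^5 ≈ 296.8 → counterexample
(6, 3): LHS = e^9 ≈ 8103, RHS = e^3 + e^6 ≈ 423.5 → counterexample
(7, 0): LHS = e^7 ≈ 1097, RHS = 1 + e^7 ≈ 1098 → counterexample
(6, 5): LHS = e^11 ≈ 59874.1, RHS = e^5 + e^6 ≈ 551.8 → counterexample

That makes 5 counterexamples.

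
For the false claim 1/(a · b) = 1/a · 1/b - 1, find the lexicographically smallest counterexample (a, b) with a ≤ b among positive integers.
(a, b) = (1, 1)

Substituting (1, 1) into the claim:
LHS = 1/(1 · 1) = 1
RHS = 1/1 · 1/1 - 1 = 0

Since LHS ≠ RHS, this pair disproves the claim, and no lexicographically smaller pair (a ≤ b, positive integers) does.

For instance (1, 5) is also a counterexample (LHS = 1/5, RHS = -4/5), but it's lexicographically larger.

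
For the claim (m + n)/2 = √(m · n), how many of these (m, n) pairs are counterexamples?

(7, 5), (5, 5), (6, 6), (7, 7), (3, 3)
Testing each pair:
(7, 5): LHS = 6, RHS = √(35) ≈ 5.916 → counterexample
(5, 5): LHS = 5, RHS = 5 → satisfies claim
(6, 6): LHS = 6, RHS = 6 → satisfies claim
(7, 7): LHS = 7, RHS = 7 → satisfies claim
(3, 3): LHS = 3, RHS = 3 → satisfies claim

That makes 1 counterexample.

Answer: 1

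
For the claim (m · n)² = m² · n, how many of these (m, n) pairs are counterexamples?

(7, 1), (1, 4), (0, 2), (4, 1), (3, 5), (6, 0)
Testing each pair:
(7, 1): LHS = 49, RHS = 49 → satisfies claim
(1, 4): LHS = 16, RHS = 4 → counterexample
(0, 2): LHS = 0, RHS = 0 → satisfies claim
(4, 1): LHS = 16, RHS = 16 → satisfies claim
(3, 5): LHS = 225, RHS = 45 → counterexample
(6, 0): LHS = 0, RHS = 0 → satisfies claim

That makes 2 counterexamples.

Answer: 2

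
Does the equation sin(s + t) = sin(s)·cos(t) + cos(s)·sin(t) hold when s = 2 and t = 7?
Holds

Substituting s = 2, t = 7:

LHS = sin(2 + 7) = sin(9) ≈ 0.4121
RHS = sin(2)·cos(7) + cos(2)·sin(7) = sin(7)·cos(2) + sin(2)·cos(7) ≈ 0.4121

LHS = RHS, so the equation holds at this point.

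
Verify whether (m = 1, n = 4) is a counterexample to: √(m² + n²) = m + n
Substituting m = 1, n = 4:
LHS = √(1² + 4²) = √(17) ≈ 4.123
RHS = 1 + 4 = 5

Since LHS ≠ RHS, this pair disproves the claim.

Answer: Yes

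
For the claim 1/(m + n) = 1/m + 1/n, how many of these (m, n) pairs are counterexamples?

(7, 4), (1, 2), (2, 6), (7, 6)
Testing each pair:
(7, 4): LHS = 1/11, RHS = 11/28 → counterexample
(1, 2): LHS = 1/3, RHS = 3/2 → counterexample
(2, 6): LHS = 1/8, RHS = 2/3 → counterexample
(7, 6): LHS = 1/13, RHS = 13/42 → counterexample

That makes 4 counterexamples.

Answer: 4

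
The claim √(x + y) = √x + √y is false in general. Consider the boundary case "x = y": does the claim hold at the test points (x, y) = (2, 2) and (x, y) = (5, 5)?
No, fails at both test points

At (2, 2): LHS = 2 ≠ RHS = 2·√(2) ≈ 2.828
At (5, 5): LHS = √(10) ≈ 3.162 ≠ RHS = 2·√(5) ≈ 4.472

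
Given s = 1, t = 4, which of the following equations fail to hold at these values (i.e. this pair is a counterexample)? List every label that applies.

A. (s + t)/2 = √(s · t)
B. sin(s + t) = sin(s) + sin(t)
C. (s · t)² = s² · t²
A, B

Evaluating each claim at the given values:
A. LHS = 5/2, RHS = 2 → fails here (LHS ≠ RHS)
B. LHS = sin(5) ≈ -0.9589, RHS = sin(4) + sin(1) ≈ 0.08467 → fails here (LHS ≠ RHS)
C. LHS = 16, RHS = 16 → holds here (LHS = RHS)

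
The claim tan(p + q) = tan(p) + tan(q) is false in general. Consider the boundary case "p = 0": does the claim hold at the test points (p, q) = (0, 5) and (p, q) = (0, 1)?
At (0, 5): LHS = tan(5) ≈ -3.381, RHS = tan(5) ≈ -3.381 → equal
At (0, 1): LHS = tan(1) ≈ 1.557, RHS = tan(1) ≈ 1.557 → equal

So the claim does hold at both of these boundary points, even though it is not an identity.

Answer: Yes, holds at both test points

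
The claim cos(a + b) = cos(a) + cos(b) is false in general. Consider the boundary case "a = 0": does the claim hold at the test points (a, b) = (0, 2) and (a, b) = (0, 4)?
At (0, 2): LHS = cos(2) ≈ -0.4161 ≠ RHS = cos(2) + 1 ≈ 0.5839
At (0, 4): LHS = cos(4) ≈ -0.6536 ≠ RHS = cos(4) + 1 ≈ 0.3464

Answer: No, fails at both test points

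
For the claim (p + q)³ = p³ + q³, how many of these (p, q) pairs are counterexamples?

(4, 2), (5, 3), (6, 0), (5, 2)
Testing each pair:
(4, 2): LHS = 216, RHS = 72 → counterexample
(5, 3): LHS = 512, RHS = 152 → counterexample
(6, 0): LHS = 216, RHS = 216 → satisfies claim
(5, 2): LHS = 343, RHS = 133 → counterexample

That makes 3 counterexamples.

Answer: 3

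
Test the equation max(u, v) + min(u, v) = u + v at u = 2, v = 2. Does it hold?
Holds

Substituting u = 2, v = 2:

LHS = max(2, 2) + min(2, 2) = 4
RHS = 2 + 2 = 4

LHS = RHS, so the equation holds at this point.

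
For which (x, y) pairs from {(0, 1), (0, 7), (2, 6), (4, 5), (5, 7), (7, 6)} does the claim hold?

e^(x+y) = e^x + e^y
Testing each pair:
(0, 1): LHS = e ≈ 2.718, RHS = 1 + e ≈ 3.718 → fails
(0, 7): LHS = e^7 ≈ 1097, RHS = 1 + e^7 ≈ 1098 → fails
(2, 6): LHS = e^8 ≈ 2981, RHS = e^2 + e^6 ≈ 410.8 → fails
(4, 5): LHS = e^9 ≈ 8103, RHS = e^4 + e^5 ≈ 203 → fails
(5, 7): LHS = e^12 ≈ 162754.8, RHS = e^5 + e^7 ≈ 1245 → fails
(7, 6): LHS = e^13 ≈ 442413.4, RHS = e^6 + e^7 ≈ 1500 → fails

No pair satisfies the claim.

Answer: None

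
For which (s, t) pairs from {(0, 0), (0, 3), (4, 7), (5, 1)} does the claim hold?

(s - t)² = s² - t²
(0, 0)

Testing each pair:
(0, 0): LHS = 0, RHS = 0 → holds
(0, 3): LHS = 9, RHS = -9 → fails
(4, 7): LHS = 9, RHS = -33 → fails
(5, 1): LHS = 16, RHS = 24 → fails

1 of 4 pairs satisfies the claim.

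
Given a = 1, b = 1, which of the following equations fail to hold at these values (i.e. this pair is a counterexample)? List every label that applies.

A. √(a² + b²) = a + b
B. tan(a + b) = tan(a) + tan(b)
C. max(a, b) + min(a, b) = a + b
Evaluating each claim at the given values:
A. LHS = √(2) ≈ 1.414, RHS = 2 → fails here (LHS ≠ RHS)
B. LHS = tan(2) ≈ -2.185, RHS = 2·tan(1) ≈ 3.115 → fails here (LHS ≠ RHS)
C. LHS = 2, RHS = 2 → holds here (LHS = RHS)

Answer: A, B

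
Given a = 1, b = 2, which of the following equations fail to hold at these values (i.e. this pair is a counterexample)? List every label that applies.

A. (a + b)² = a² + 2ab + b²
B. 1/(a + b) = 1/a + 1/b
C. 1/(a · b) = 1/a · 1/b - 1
B, C

Evaluating each claim at the given values:
A. LHS = 9, RHS = 9 → holds here (LHS = RHS)
B. LHS = 1/3, RHS = 3/2 → fails here (LHS ≠ RHS)
C. LHS = 1/2, RHS = -1/2 → fails here (LHS ≠ RHS)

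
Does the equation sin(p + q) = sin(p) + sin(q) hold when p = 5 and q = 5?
Substituting p = 5, q = 5:

LHS = sin(5 + 5) = sin(10) ≈ -0.544
RHS = sin(5) + sin(5) = 2·sin(5) ≈ -1.918

LHS ≠ RHS, so the equation does not hold at this point.

Answer: Fails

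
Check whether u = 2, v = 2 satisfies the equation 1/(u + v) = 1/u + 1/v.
Fails

Substituting u = 2, v = 2:

LHS = 1/(2 + 2) = 1/4
RHS = 1/2 + 1/2 = 1

LHS ≠ RHS, so the equation does not hold at this point.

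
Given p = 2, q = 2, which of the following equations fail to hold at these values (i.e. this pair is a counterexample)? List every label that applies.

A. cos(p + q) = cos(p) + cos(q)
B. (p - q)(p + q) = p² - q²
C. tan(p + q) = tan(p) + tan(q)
Evaluating each claim at the given values:
A. LHS = cos(4) ≈ -0.6536, RHS = 2·cos(2) ≈ -0.8323 → fails here (LHS ≠ RHS)
B. LHS = 0, RHS = 0 → holds here (LHS = RHS)
C. LHS = tan(4) ≈ 1.158, RHS = 2·tan(2) ≈ -4.37 → fails here (LHS ≠ RHS)

Answer: A, C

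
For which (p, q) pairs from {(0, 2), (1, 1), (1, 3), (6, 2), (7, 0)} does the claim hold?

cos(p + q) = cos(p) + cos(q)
None

Testing each pair:
(0, 2): LHS = cos(2) ≈ -0.4161, RHS = cos(2) + 1 ≈ 0.5839 → fails
(1, 1): LHS = cos(2) ≈ -0.4161, RHS = 2·cos(1) ≈ 1.081 → fails
(1, 3): LHS = cos(4) ≈ -0.6536, RHS = cos(3) + cos(1) ≈ -0.4497 → fails
(6, 2): LHS = cos(8) ≈ -0.1455, RHS = cos(2) + cos(6) ≈ 0.544 → fails
(7, 0): LHS = cos(7) ≈ 0.7539, RHS = cos(7) + 1 ≈ 1.754 → fails

No pair satisfies the claim.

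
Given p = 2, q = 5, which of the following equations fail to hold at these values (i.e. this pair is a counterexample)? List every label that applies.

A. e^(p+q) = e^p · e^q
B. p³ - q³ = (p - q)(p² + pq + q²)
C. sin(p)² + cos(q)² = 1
C

Evaluating each claim at the given values:
A. LHS = e^7 ≈ 1097, RHS = e^7 ≈ 1097 → holds here (LHS = RHS)
B. LHS = -117, RHS = -117 → holds here (LHS = RHS)
C. LHS = cos(5)² + sin(2)² ≈ 0.9073, RHS = 1 → fails here (LHS ≠ RHS)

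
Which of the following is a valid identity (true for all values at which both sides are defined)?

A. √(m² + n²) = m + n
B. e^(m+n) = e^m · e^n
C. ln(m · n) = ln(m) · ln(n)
A: fails at (3, 7) — LHS = √(58) ≈ 7.616, RHS = 10.
B: holds — e.g. at (4, 6), both sides equal e^10 ≈ 22026.5.
C: fails at (4, 4) — LHS = ln(16) ≈ 2.773, RHS = ln(4)² ≈ 1.922.

Answer: B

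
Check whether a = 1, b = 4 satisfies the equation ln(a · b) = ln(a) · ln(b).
Substituting a = 1, b = 4:

LHS = ln(1 · 4) = ln(4) ≈ 1.386
RHS = ln(1) · ln(4) = 0

LHS ≠ RHS, so the equation does not hold at this point.

Answer: Fails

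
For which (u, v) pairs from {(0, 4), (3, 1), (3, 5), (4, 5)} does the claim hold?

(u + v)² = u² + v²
Testing each pair:
(0, 4): LHS = 16, RHS = 16 → holds
(3, 1): LHS = 16, RHS = 10 → fails
(3, 5): LHS = 64, RHS = 34 → fails
(4, 5): LHS = 81, RHS = 41 → fails

1 of 4 pairs satisfies the claim.

Answer: (0, 4)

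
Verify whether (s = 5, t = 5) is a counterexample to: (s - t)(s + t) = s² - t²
Substituting s = 5, t = 5:
LHS = (5 - 5)(5 + 5) = 0
RHS = 5² - 5² = 0

The sides agree, so this pair does not disprove the claim.

Answer: No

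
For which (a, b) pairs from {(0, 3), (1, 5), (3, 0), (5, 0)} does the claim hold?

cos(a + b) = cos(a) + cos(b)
Testing each pair:
(0, 3): LHS = cos(3) ≈ -0.99, RHS = cos(3) + 1 ≈ 0.01001 → fails
(1, 5): LHS = cos(6) ≈ 0.9602, RHS = cos(5) + cos(1) ≈ 0.824 → fails
(3, 0): LHS = cos(3) ≈ -0.99, RHS = cos(3) + 1 ≈ 0.01001 → fails
(5, 0): LHS = cos(5) ≈ 0.2837, RHS = cos(5) + 1 ≈ 1.284 → fails

No pair satisfies the claim.

Answer: None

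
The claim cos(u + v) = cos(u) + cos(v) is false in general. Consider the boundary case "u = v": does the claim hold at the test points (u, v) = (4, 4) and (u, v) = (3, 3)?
No, fails at both test points

At (4, 4): LHS = cos(8) ≈ -0.1455 ≠ RHS = 2·cos(4) ≈ -1.307
At (3, 3): LHS = cos(6) ≈ 0.9602 ≠ RHS = 2·cos(3) ≈ -1.98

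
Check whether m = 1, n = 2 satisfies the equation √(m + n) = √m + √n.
Fails

Substituting m = 1, n = 2:

LHS = √(1 + 2) = √(3) ≈ 1.732
RHS = √1 + √2 = 1 + √(2) ≈ 2.414

LHS ≠ RHS, so the equation does not hold at this point.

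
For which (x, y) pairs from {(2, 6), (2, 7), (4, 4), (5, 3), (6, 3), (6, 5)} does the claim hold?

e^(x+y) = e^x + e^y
Testing each pair:
(2, 6): LHS = e^8 ≈ 2981, RHS = e^2 + e^6 ≈ 410.8 → fails
(2, 7): LHS = e^9 ≈ 8103, RHS = e^2 + e^7 ≈ 1104 → fails
(4, 4): LHS = e^8 ≈ 2981, RHS = 2·e^4 ≈ 109.2 → fails
(5, 3): LHS = e^8 ≈ 2981, RHS = e^3 + e^5 ≈ 168.5 → fails
(6, 3): LHS = e^9 ≈ 8103, RHS = e^3 + e^6 ≈ 423.5 → fails
(6, 5): LHS = e^11 ≈ 59874.1, RHS = e^5 + e^6 ≈ 551.8 → fails

No pair satisfies the claim.

Answer: None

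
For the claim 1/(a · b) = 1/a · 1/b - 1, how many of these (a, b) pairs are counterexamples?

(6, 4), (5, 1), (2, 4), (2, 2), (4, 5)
5

Testing each pair:
(6, 4): LHS = 1/24, RHS = -23/24 → counterexample
(5, 1): LHS = 1/5, RHS = -4/5 → counterexample
(2, 4): LHS = 1/8, RHS = -7/8 → counterexample
(2, 2): LHS = 1/4, RHS = -3/4 → counterexample
(4, 5): LHS = 1/20, RHS = -19/20 → counterexample

That makes 5 counterexamples.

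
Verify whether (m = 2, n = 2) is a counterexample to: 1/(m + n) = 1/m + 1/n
Substituting m = 2, n = 2:
LHS = 1/(2 + 2) = 1/4
RHS = 1/2 + 1/2 = 1

Since LHS ≠ RHS, this pair disproves the claim.

Answer: Yes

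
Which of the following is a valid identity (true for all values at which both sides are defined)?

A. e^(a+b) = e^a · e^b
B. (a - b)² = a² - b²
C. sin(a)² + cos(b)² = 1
A

A: holds — e.g. at (1, 1), both sides equal e^2 ≈ 7.389.
B: fails at (1, 3) — LHS = 4, RHS = -8.
C: fails at (4, 5) — LHS = cos(5)² + sin(4)² ≈ 0.6532, RHS = 1.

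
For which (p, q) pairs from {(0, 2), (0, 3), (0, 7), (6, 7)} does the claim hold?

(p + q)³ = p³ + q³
Testing each pair:
(0, 2): LHS = 8, RHS = 8 → holds
(0, 3): LHS = 27, RHS = 27 → holds
(0, 7): LHS = 343, RHS = 343 → holds
(6, 7): LHS = 2197, RHS = 559 → fails

3 of 4 pairs satisfy the claim.

Answer: (0, 2), (0, 3), (0, 7)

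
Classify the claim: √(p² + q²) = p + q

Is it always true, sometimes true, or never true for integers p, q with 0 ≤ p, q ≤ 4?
Sometimes true

It holds at (p, q) = (2, 0) (both sides equal 2), but fails at (p, q) = (4, 3) (LHS = 5, RHS = 7).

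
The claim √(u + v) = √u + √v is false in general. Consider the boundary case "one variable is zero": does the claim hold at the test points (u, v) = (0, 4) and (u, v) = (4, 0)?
Yes, holds at both test points

At (0, 4): LHS = 2, RHS = 2 → equal
At (4, 0): LHS = 2, RHS = 2 → equal

So the claim does hold at both of these boundary points, even though it is not an identity.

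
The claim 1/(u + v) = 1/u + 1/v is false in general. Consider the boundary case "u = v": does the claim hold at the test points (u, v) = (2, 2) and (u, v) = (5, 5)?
At (2, 2): LHS = 1/4 ≠ RHS = 1
At (5, 5): LHS = 1/10 ≠ RHS = 2/5

Answer: No, fails at both test points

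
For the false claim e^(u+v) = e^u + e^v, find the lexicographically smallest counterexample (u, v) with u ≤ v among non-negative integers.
Substituting (0, 0) into the claim:
LHS = e^(0+0) = 1
RHS = e^0 + e^0 = 2

Since LHS ≠ RHS, this pair disproves the claim, and no lexicographically smaller pair (u ≤ v, non-negative integers) does.

For instance (0, 5) is also a counterexample (LHS = e^5 ≈ 148.4, RHS = 1 + e^5 ≈ 149.4), but it's lexicographically larger.

Answer: (u, v) = (0, 0)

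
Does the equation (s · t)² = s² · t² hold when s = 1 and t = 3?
Substituting s = 1, t = 3:

LHS = (1 · 3)² = 9
RHS = 1² · 3² = 9

LHS = RHS, so the equation holds at this point.

Answer: Holds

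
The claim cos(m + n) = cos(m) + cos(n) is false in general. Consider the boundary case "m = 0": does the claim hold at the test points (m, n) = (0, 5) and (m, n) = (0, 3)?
No, fails at both test points

At (0, 5): LHS = cos(5) ≈ 0.2837 ≠ RHS = cos(5) + 1 ≈ 1.284
At (0, 3): LHS = cos(3) ≈ -0.99 ≠ RHS = cos(3) + 1 ≈ 0.01001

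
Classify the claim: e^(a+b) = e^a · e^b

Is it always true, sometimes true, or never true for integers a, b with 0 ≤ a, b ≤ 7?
Always true

The identity holds for every pair in the range. For instance at (a, b) = (1, 0): both sides equal e ≈ 2.718.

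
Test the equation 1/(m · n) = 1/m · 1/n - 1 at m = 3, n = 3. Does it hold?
Substituting m = 3, n = 3:

LHS = 1/(3 · 3) = 1/9
RHS = 1/3 · 1/3 - 1 = -8/9

LHS ≠ RHS, so the equation does not hold at this point.

Answer: Fails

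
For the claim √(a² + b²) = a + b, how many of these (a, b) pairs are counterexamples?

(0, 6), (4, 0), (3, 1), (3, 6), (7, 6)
Testing each pair:
(0, 6): LHS = 6, RHS = 6 → satisfies claim
(4, 0): LHS = 4, RHS = 4 → satisfies claim
(3, 1): LHS = √(10) ≈ 3.162, RHS = 4 → counterexample
(3, 6): LHS = 3·√(5) ≈ 6.708, RHS = 9 → counterexample
(7, 6): LHS = √(85) ≈ 9.22, RHS = 13 → counterexample

That makes 3 counterexamples.

Answer: 3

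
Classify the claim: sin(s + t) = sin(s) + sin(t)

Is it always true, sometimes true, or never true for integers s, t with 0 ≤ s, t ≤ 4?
It holds at (s, t) = (4, 0) (both sides equal sin(4) ≈ -0.7568), but fails at (s, t) = (1, 1) (LHS = sin(2) ≈ 0.9093, RHS = 2·sin(1) ≈ 1.683).

Answer: Sometimes true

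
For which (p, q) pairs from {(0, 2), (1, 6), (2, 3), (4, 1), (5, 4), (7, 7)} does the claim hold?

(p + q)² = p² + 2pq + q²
All pairs

Testing each pair:
(0, 2): LHS = 4, RHS = 4 → holds
(1, 6): LHS = 49, RHS = 49 → holds
(2, 3): LHS = 25, RHS = 25 → holds
(4, 1): LHS = 25, RHS = 25 → holds
(5, 4): LHS = 81, RHS = 81 → holds
(7, 7): LHS = 196, RHS = 196 → holds

Every pair satisfies the claim.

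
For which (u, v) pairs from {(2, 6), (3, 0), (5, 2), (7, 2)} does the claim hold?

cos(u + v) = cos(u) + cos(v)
None

Testing each pair:
(2, 6): LHS = cos(8) ≈ -0.1455, RHS = cos(2) + cos(6) ≈ 0.544 → fails
(3, 0): LHS = cos(3) ≈ -0.99, RHS = cos(3) + 1 ≈ 0.01001 → fails
(5, 2): LHS = cos(7) ≈ 0.7539, RHS = cos(2) + cos(5) ≈ -0.1325 → fails
(7, 2): LHS = cos(9) ≈ -0.9111, RHS = cos(2) + cos(7) ≈ 0.3378 → fails

No pair satisfies the claim.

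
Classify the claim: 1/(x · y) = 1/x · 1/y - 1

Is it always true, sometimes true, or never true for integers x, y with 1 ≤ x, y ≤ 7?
The claim fails for every pair in the range. For instance at (x, y) = (5, 7): LHS = 1/35, RHS = -34/35.

Answer: Never true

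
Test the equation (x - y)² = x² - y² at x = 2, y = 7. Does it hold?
Fails

Substituting x = 2, y = 7:

LHS = (2 - 7)² = 25
RHS = 2² - 7² = -45

LHS ≠ RHS, so the equation does not hold at this point.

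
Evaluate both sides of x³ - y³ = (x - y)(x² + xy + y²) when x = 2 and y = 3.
LHS = 2³ - 3³ = -19
RHS = (2 - 3)(2² + 2·3 + 3²) = -19

LHS = RHS: the two sides agree.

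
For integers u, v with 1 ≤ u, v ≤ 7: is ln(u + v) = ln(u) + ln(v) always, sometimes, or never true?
It holds at (u, v) = (2, 2) (both sides equal ln(4) ≈ 1.386), but fails at (u, v) = (3, 4) (LHS = ln(7) ≈ 1.946, RHS = ln(3) + ln(4) ≈ 2.485).

Answer: Sometimes true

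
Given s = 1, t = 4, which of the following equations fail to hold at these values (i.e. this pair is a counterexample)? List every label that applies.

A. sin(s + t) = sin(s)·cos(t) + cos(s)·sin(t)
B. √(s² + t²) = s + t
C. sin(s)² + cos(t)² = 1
Evaluating each claim at the given values:
A. LHS = sin(5) ≈ -0.9589, RHS = sin(1)·cos(4) + sin(4)·cos(1) ≈ -0.9589 → holds here (LHS = RHS)
B. LHS = √(17) ≈ 4.123, RHS = 5 → fails here (LHS ≠ RHS)
C. LHS = cos(4)² + sin(1)² ≈ 1.135, RHS = 1 → fails here (LHS ≠ RHS)

Answer: B, C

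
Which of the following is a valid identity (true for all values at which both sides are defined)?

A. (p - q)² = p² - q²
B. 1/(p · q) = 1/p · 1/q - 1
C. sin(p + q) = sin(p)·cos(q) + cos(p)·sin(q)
A: fails at (2, 4) — LHS = 4, RHS = -12.
B: fails at (6, 7) — LHS = 1/42, RHS = -41/42.
C: holds — e.g. at (0, 1), both sides equal sin(1) ≈ 0.8415.

Answer: C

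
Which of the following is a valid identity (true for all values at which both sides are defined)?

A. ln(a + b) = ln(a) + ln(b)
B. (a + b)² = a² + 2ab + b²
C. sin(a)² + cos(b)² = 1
B

A: fails at (1, 4) — LHS = ln(5) ≈ 1.609, RHS = ln(4) ≈ 1.386.
B: holds — e.g. at (4, 5), both sides equal 81.
C: fails at (3, 5) — LHS = sin(3)² + cos(5)² ≈ 0.1004, RHS = 1.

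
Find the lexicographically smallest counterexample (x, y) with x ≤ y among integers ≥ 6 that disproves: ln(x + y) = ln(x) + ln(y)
(x, y) = (6, 6)

Substituting (6, 6) into the claim:
LHS = ln(6 + 6) = ln(12) ≈ 2.485
RHS = ln(6) + ln(6) = 2·ln(6) ≈ 3.584

Since LHS ≠ RHS, this pair disproves the claim, and no lexicographically smaller pair (x ≤ y, integers ≥ 6) does.

For instance (6, 8) is also a counterexample (LHS = ln(14) ≈ 2.639, RHS = ln(6) + ln(8) ≈ 3.871), but it's lexicographically larger.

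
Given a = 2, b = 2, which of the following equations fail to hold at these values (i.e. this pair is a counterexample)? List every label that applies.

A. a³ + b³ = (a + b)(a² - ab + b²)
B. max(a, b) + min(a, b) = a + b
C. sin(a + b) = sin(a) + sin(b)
Evaluating each claim at the given values:
A. LHS = 16, RHS = 16 → holds here (LHS = RHS)
B. LHS = 4, RHS = 4 → holds here (LHS = RHS)
C. LHS = sin(4) ≈ -0.7568, RHS = 2·sin(2) ≈ 1.819 → fails here (LHS ≠ RHS)

Answer: C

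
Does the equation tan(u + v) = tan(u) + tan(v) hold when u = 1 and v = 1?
Substituting u = 1, v = 1:

LHS = tan(1 + 1) = tan(2) ≈ -2.185
RHS = tan(1) + tan(1) = 2·tan(1) ≈ 3.115

LHS ≠ RHS, so the equation does not hold at this point.

Answer: Fails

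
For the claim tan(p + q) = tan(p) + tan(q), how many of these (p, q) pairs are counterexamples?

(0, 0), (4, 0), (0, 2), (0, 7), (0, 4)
Testing each pair:
(0, 0): LHS = 0, RHS = 0 → satisfies claim
(4, 0): LHS = tan(4) ≈ 1.158, RHS = tan(4) ≈ 1.158 → satisfies claim
(0, 2): LHS = tan(2) ≈ -2.185, RHS = tan(2) ≈ -2.185 → satisfies claim
(0, 7): LHS = tan(7) ≈ 0.8714, RHS = tan(7) ≈ 0.8714 → satisfies claim
(0, 4): LHS = tan(4) ≈ 1.158, RHS = tan(4) ≈ 1.158 → satisfies claim

That makes 0 counterexamples.

Answer: 0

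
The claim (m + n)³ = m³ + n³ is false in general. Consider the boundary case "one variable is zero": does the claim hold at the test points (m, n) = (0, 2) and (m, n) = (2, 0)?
Yes, holds at both test points

At (0, 2): LHS = 8, RHS = 8 → equal
At (2, 0): LHS = 8, RHS = 8 → equal

So the claim does hold at both of these boundary points, even though it is not an identity.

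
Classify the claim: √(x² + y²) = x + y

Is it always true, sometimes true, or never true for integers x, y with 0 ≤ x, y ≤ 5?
Sometimes true

It holds at (x, y) = (5, 0) (both sides equal 5), but fails at (x, y) = (1, 2) (LHS = √(5) ≈ 2.236, RHS = 3).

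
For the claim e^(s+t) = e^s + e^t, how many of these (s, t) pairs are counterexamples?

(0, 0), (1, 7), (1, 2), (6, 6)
Testing each pair:
(0, 0): LHS = 1, RHS = 2 → counterexample
(1, 7): LHS = e^8 ≈ 2981, RHS = e + e^7 ≈ 1099 → counterexample
(1, 2): LHS = e^3 ≈ 20.09, RHS = e + e^2 ≈ 10.11 → counterexample
(6, 6): LHS = e^12 ≈ 162754.8, RHS = 2·e^6 ≈ 806.9 → counterexample

That makes 4 counterexamples.

Answer: 4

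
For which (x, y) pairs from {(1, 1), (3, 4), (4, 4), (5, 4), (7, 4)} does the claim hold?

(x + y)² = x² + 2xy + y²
Testing each pair:
(1, 1): LHS = 4, RHS = 4 → holds
(3, 4): LHS = 49, RHS = 49 → holds
(4, 4): LHS = 64, RHS = 64 → holds
(5, 4): LHS = 81, RHS = 81 → holds
(7, 4): LHS = 121, RHS = 121 → holds

Every pair satisfies the claim.

Answer: All pairs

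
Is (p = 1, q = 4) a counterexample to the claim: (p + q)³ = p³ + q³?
Yes

Substituting p = 1, q = 4:
LHS = (1 + 4)³ = 125
RHS = 1³ + 4³ = 65

Since LHS ≠ RHS, this pair disproves the claim.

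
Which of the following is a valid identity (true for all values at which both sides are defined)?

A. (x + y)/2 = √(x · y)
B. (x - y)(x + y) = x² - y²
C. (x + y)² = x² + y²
A: fails at (2, 7) — LHS = 9/2, RHS = √(14) ≈ 3.742.
B: holds — e.g. at (1, 5), both sides equal -24.
C: fails at (5, 5) — LHS = 100, RHS = 50.

Answer: B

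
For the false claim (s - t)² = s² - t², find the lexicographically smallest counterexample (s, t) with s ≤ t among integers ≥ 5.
(s, t) = (5, 6)

Substituting (5, 6) into the claim:
LHS = (5 - 6)² = 1
RHS = 5² - 6² = -11

Since LHS ≠ RHS, this pair disproves the claim, and no lexicographically smaller pair (s ≤ t, integers ≥ 5) does.

For instance (9, 10) is also a counterexample (LHS = 1, RHS = -19), but it's lexicographically larger.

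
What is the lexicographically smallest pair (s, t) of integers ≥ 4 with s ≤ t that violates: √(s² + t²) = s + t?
(s, t) = (4, 4)

Substituting (4, 4) into the claim:
LHS = √(4² + 4²) = 4·√(2) ≈ 5.657
RHS = 4 + 4 = 8

Since LHS ≠ RHS, this pair disproves the claim, and no lexicographically smaller pair (s ≤ t, integers ≥ 4) does.

For instance (4, 10) is also a counterexample (LHS = 2·√(29) ≈ 10.77, RHS = 14), but it's lexicographically larger.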